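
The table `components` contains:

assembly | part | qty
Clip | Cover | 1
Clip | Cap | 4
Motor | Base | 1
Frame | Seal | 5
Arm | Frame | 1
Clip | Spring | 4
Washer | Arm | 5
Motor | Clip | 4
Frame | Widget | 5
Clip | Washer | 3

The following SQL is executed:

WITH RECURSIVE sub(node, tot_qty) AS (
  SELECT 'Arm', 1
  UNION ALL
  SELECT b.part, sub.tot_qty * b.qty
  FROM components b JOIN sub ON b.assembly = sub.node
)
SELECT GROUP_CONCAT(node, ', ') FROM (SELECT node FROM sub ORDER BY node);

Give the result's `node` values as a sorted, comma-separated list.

Base: (Arm, tot_qty=1).
Iteration 1: components of {Arm} -> Frame = 1*1 = 1.
Iteration 2: components of {Frame} -> Seal = 1*5 = 5, Widget = 1*5 = 5.
Iteration 3: no further components; recursion stops.

Arm, Frame, Seal, Widget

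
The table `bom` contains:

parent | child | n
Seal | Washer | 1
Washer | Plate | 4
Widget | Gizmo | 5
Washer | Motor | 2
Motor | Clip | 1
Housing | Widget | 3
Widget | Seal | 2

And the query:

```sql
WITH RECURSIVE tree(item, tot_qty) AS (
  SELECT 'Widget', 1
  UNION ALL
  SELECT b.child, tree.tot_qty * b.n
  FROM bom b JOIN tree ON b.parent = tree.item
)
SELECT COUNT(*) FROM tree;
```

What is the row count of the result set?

7

Base: (Widget, tot_qty=1).
Iteration 1: components of {Widget} -> Gizmo = 1*5 = 5, Seal = 1*2 = 2.
Iteration 2: components of {Gizmo,Seal} -> Washer = 2*1 = 2.
Iteration 3: components of {Washer} -> Motor = 2*2 = 4, Plate = 2*4 = 8.
Iteration 4: components of {Motor,Plate} -> Clip = 4*1 = 4.
Iteration 5: no further components; recursion stops.
Total rows emitted: 7.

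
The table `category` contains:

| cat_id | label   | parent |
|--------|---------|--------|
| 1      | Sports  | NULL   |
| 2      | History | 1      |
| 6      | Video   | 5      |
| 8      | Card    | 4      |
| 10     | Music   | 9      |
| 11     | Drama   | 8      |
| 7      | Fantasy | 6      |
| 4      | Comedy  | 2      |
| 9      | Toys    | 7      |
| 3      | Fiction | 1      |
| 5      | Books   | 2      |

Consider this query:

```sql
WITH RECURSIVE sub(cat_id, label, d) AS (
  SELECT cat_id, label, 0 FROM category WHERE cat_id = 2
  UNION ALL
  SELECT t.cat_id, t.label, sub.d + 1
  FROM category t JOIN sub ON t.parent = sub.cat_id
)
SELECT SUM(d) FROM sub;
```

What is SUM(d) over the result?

21

Base: cat_id=2 (History) at d 0.
Iteration 1: rows with parent in {2} -> Comedy (id 4, d 1), Books (id 5, d 1).
Iteration 2: rows with parent in {4,5} -> Video (id 6, d 2), Card (id 8, d 2).
Iteration 3: rows with parent in {6,8} -> Fantasy (id 7, d 3), Drama (id 11, d 3).
Iteration 4: rows with parent in {7,11} -> Toys (id 9, d 4).
Iteration 5: rows with parent in {9} -> Music (id 10, d 5).
Iteration 6: no rows with parent in {10}; recursion stops.
SUM(d) = 0 + 1 + 1 + 2 + 2 + 3 + 3 + 4 + 5 = 21.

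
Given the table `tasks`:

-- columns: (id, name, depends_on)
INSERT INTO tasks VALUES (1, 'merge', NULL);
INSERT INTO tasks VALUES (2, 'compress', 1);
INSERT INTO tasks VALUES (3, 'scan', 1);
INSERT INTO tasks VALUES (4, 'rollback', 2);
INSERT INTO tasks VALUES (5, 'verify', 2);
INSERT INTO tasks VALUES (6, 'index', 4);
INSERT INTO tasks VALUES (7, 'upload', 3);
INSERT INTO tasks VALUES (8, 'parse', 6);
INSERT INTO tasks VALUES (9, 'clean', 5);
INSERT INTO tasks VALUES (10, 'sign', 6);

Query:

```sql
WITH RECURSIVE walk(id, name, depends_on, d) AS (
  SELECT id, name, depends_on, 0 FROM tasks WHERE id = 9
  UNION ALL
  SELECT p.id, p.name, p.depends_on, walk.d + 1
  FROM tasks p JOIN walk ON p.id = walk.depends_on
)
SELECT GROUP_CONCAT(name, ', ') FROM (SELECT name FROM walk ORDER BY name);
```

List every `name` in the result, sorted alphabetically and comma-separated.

clean, compress, merge, verify

Base: id=9 (clean), depends_on=5, d 0.
Iteration 1: join on id=5 -> verify (id 5, depends_on=2, d 1).
Iteration 2: join on id=2 -> compress (id 2, depends_on=1, d 2).
Iteration 3: join on id=1 -> merge (id 1, depends_on=NULL, d 3).
Iteration 4: depends_on is NULL; no match; recursion stops.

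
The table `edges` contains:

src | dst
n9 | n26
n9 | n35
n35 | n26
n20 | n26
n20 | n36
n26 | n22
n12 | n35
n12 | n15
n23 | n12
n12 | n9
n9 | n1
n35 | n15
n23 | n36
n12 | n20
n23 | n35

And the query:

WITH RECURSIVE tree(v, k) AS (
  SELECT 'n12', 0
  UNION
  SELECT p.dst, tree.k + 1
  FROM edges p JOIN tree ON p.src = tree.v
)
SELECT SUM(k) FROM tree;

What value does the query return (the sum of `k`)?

Base: (n12, k=0).
Iteration 1: edges from {n12} -> (n15, k=1), (n20, k=1), (n35, k=1), (n9, k=1).
Iteration 2: edges from {n15,n20,n35,n9} -> (n1, k=2), (n15, k=2), (n26, k=2), (n35, k=2), (n36, k=2). [UNION drops 2 duplicate row(s)]
Iteration 3: edges from {n1,n15,n26,n35,n36} -> (n15, k=3), (n22, k=3), (n26, k=3).
Iteration 4: edges from {n15,n22,n26} -> (n22, k=4).
Iteration 5: no outgoing edges from {n22}; recursion stops.
SUM(k) = 0 + 1 + 1 + 1 + 1 + 2 + 2 + 2 + 2 + 2 + 3 + 3 + 3 + 4 = 27.

27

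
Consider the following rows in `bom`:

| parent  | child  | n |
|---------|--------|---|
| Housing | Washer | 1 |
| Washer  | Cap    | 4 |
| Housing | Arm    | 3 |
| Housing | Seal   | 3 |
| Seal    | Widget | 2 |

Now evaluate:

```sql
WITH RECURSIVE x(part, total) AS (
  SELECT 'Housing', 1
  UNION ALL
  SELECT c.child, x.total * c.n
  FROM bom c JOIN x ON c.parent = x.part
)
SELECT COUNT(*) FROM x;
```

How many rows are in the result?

6

Base: (Housing, total=1).
Iteration 1: components of {Housing} -> Arm = 1*3 = 3, Seal = 1*3 = 3, Washer = 1*1 = 1.
Iteration 2: components of {Arm,Seal,Washer} -> Cap = 1*4 = 4, Widget = 3*2 = 6.
Iteration 3: no further components; recursion stops.
Total rows emitted: 6.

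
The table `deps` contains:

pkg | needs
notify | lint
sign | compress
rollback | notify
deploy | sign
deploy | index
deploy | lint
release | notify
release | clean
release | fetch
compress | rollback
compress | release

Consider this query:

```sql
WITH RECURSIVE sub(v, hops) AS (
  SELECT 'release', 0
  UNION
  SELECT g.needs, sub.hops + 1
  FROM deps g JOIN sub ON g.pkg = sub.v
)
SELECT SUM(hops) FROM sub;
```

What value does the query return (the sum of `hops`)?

Base: (release, hops=0).
Iteration 1: edges from {release} -> (clean, hops=1), (fetch, hops=1), (notify, hops=1).
Iteration 2: edges from {clean,fetch,notify} -> (lint, hops=2).
Iteration 3: no outgoing edges from {lint}; recursion stops.
SUM(hops) = 0 + 1 + 1 + 1 + 2 = 5.

5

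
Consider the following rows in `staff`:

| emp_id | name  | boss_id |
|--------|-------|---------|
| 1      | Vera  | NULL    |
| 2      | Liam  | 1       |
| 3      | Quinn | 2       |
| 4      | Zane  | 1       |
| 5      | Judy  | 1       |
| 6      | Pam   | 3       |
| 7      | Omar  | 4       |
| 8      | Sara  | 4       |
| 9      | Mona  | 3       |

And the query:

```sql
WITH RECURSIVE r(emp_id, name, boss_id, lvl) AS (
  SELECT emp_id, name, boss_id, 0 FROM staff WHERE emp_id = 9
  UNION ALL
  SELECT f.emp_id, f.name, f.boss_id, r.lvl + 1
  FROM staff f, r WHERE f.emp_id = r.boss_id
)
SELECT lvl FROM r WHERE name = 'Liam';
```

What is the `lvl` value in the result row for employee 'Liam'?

2

Base: emp_id=9 (Mona), boss_id=3, lvl 0.
Iteration 1: join on emp_id=3 -> Quinn (id 3, boss_id=2, lvl 1).
Iteration 2: join on emp_id=2 -> Liam (id 2, boss_id=1, lvl 2).
Iteration 3: join on emp_id=1 -> Vera (id 1, boss_id=NULL, lvl 3).
Iteration 4: boss_id is NULL; no match; recursion stops.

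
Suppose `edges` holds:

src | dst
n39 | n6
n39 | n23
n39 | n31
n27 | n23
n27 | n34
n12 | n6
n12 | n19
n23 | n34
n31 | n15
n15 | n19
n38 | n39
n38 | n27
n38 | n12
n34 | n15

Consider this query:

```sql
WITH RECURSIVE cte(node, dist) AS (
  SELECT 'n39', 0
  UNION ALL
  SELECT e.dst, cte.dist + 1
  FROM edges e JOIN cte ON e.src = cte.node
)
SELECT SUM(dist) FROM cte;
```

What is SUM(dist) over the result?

Base: (n39, dist=0).
Iteration 1: edges from {n39} -> (n23, dist=1), (n31, dist=1), (n6, dist=1).
Iteration 2: edges from {n23,n31,n6} -> (n15, dist=2), (n34, dist=2).
Iteration 3: edges from {n15,n34} -> (n15, dist=3), (n19, dist=3).
Iteration 4: edges from {n15,n19} -> (n19, dist=4).
Iteration 5: no outgoing edges from {n19}; recursion stops.
SUM(dist) = 0 + 1 + 1 + 1 + 2 + 2 + 3 + 3 + 4 = 17.

17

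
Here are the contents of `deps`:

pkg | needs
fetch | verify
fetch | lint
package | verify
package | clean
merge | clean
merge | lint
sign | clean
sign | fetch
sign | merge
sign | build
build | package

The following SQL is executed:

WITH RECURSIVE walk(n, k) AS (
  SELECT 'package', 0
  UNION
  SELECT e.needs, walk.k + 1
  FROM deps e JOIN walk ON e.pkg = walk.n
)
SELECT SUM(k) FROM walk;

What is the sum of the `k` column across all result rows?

2

Base: (package, k=0).
Iteration 1: edges from {package} -> (clean, k=1), (verify, k=1).
Iteration 2: no outgoing edges from {clean,verify}; recursion stops.
SUM(k) = 0 + 1 + 1 = 2.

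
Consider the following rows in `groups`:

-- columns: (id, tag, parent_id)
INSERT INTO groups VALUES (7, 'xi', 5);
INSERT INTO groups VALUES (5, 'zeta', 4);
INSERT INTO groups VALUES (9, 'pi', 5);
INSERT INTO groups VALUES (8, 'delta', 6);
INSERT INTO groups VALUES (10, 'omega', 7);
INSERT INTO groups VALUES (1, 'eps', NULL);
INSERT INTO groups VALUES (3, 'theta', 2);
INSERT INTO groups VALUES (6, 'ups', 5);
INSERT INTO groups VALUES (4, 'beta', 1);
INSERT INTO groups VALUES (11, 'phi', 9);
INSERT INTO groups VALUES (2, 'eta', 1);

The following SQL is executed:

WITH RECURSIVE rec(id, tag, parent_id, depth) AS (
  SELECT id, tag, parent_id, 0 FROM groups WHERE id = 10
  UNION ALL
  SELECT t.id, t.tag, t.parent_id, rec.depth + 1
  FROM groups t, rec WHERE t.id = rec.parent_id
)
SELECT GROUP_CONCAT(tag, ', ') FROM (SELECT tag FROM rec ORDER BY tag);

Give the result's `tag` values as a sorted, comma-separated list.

Base: id=10 (omega), parent_id=7, depth 0.
Iteration 1: join on id=7 -> xi (id 7, parent_id=5, depth 1).
Iteration 2: join on id=5 -> zeta (id 5, parent_id=4, depth 2).
Iteration 3: join on id=4 -> beta (id 4, parent_id=1, depth 3).
Iteration 4: join on id=1 -> eps (id 1, parent_id=NULL, depth 4).
Iteration 5: parent_id is NULL; no match; recursion stops.

beta, eps, omega, xi, zeta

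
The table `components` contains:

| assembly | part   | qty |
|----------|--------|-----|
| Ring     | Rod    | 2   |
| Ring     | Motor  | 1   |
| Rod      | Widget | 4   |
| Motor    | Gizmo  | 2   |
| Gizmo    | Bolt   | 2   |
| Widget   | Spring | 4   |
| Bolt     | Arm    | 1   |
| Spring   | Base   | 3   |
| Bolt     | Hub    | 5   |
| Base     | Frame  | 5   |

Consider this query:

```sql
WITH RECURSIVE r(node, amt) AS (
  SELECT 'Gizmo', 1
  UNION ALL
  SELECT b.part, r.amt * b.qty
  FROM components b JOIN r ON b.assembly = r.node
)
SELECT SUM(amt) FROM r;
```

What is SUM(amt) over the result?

15

Base: (Gizmo, amt=1).
Iteration 1: components of {Gizmo} -> Bolt = 1*2 = 2.
Iteration 2: components of {Bolt} -> Arm = 2*1 = 2, Hub = 2*5 = 10.
Iteration 3: no further components; recursion stops.
SUM(amt) = 1 + 2 + 2 + 10 = 15.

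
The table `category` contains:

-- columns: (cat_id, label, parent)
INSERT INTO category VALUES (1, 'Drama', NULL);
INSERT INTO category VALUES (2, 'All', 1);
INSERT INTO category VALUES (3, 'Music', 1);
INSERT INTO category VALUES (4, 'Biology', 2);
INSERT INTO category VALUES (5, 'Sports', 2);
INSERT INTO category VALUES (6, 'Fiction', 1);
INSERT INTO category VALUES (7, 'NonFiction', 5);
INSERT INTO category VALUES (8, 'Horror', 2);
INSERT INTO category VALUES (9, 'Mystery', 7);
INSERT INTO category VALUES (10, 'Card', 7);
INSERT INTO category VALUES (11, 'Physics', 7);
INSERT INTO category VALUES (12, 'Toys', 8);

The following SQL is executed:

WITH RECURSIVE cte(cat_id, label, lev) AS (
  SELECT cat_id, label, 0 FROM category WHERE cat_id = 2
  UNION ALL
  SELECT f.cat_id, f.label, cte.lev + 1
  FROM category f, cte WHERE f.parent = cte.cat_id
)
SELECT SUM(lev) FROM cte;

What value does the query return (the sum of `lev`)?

16

Base: cat_id=2 (All) at lev 0.
Iteration 1: rows with parent in {2} -> Biology (id 4, lev 1), Sports (id 5, lev 1), Horror (id 8, lev 1).
Iteration 2: rows with parent in {4,5,8} -> NonFiction (id 7, lev 2), Toys (id 12, lev 2).
Iteration 3: rows with parent in {7,12} -> Mystery (id 9, lev 3), Card (id 10, lev 3), Physics (id 11, lev 3).
Iteration 4: no rows with parent in {9,10,11}; recursion stops.
SUM(lev) = 0 + 1 + 1 + 1 + 2 + 2 + 3 + 3 + 3 = 16.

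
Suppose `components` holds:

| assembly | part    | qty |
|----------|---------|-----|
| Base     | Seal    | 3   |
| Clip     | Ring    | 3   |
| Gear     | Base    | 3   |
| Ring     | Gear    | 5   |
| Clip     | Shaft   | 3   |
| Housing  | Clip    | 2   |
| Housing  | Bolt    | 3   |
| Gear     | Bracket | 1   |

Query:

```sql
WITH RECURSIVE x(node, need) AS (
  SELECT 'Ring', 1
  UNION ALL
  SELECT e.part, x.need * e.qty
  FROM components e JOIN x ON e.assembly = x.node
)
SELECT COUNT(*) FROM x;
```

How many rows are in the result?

5

Base: (Ring, need=1).
Iteration 1: components of {Ring} -> Gear = 1*5 = 5.
Iteration 2: components of {Gear} -> Base = 5*3 = 15, Bracket = 5*1 = 5.
Iteration 3: components of {Base,Bracket} -> Seal = 15*3 = 45.
Iteration 4: no further components; recursion stops.
Total rows emitted: 5.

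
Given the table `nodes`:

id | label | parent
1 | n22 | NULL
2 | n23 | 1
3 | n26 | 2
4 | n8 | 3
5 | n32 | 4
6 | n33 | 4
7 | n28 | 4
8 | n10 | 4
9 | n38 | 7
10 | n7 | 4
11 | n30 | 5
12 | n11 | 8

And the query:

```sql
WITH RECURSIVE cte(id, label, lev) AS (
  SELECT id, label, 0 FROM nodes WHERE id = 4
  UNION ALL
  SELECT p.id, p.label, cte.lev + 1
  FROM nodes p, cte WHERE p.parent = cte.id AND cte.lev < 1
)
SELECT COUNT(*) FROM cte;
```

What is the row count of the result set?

Base: id=4 (n8) at lev 0.
Iteration 1: rows with parent in {4} -> n32 (id 5, lev 1), n33 (id 6, lev 1), n28 (id 7, lev 1), n10 (id 8, lev 1), n7 (id 10, lev 1).
Iteration 2: lev < 1 fails for all current rows; recursion stops.
Total rows emitted: 6.

6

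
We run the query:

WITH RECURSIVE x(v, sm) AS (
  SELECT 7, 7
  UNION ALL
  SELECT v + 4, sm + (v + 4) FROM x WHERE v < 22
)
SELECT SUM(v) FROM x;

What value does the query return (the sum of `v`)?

75

Base: v=7, sm=7.
Iteration 1: 7 < 22 holds -> v = 7 + 4 = 11, sm = 7 + 11 = 18.
Iteration 2: 11 < 22 holds -> v = 11 + 4 = 15, sm = 18 + 15 = 33.
Iteration 3: 15 < 22 holds -> v = 15 + 4 = 19, sm = 33 + 19 = 52.
Iteration 4: 19 < 22 holds -> v = 19 + 4 = 23, sm = 52 + 23 = 75.
Iteration 5: 23 < 22 fails; recursion stops.
SUM(v) = 7 + 11 + 15 + 19 + 23 = 75.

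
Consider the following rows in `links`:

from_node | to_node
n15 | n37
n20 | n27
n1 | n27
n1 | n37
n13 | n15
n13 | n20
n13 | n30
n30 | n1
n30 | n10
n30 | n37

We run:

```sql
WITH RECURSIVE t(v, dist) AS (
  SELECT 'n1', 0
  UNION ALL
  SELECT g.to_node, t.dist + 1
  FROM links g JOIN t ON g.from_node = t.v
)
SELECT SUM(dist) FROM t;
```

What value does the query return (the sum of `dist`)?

Base: (n1, dist=0).
Iteration 1: edges from {n1} -> (n27, dist=1), (n37, dist=1).
Iteration 2: no outgoing edges from {n27,n37}; recursion stops.
SUM(dist) = 0 + 1 + 1 = 2.

2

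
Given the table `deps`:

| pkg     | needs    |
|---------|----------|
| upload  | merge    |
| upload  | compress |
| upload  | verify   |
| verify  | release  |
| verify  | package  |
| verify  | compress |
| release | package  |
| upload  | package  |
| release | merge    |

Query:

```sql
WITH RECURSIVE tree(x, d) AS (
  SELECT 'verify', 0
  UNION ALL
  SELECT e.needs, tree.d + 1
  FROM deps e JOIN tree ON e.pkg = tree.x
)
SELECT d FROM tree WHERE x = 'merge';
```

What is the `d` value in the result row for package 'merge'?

Base: (verify, d=0).
Iteration 1: edges from {verify} -> (compress, d=1), (package, d=1), (release, d=1).
Iteration 2: edges from {compress,package,release} -> (merge, d=2), (package, d=2).
Iteration 3: no outgoing edges from {merge,package}; recursion stops.

2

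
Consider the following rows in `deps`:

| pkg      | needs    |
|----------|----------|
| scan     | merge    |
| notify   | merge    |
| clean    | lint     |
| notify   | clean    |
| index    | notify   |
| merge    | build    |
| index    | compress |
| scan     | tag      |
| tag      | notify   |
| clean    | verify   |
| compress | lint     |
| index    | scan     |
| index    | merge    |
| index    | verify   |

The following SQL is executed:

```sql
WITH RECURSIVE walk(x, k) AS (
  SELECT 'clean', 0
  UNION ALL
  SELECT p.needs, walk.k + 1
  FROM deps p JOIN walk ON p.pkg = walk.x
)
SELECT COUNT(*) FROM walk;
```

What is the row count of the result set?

Base: (clean, k=0).
Iteration 1: edges from {clean} -> (lint, k=1), (verify, k=1).
Iteration 2: no outgoing edges from {lint,verify}; recursion stops.
Total rows emitted: 3.

3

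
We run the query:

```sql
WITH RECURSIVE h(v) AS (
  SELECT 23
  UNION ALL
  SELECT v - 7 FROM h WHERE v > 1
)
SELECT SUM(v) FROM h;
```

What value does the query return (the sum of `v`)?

45

Base: v=23.
Iteration 1: 23 > 1 holds -> v = 23 - 7 = 16.
Iteration 2: 16 > 1 holds -> v = 16 - 7 = 9.
Iteration 3: 9 > 1 holds -> v = 9 - 7 = 2.
Iteration 4: 2 > 1 holds -> v = 2 - 7 = -5.
Iteration 5: -5 > 1 fails; recursion stops.
SUM(v) = 23 + 16 + 9 + 2 + -5 = 45.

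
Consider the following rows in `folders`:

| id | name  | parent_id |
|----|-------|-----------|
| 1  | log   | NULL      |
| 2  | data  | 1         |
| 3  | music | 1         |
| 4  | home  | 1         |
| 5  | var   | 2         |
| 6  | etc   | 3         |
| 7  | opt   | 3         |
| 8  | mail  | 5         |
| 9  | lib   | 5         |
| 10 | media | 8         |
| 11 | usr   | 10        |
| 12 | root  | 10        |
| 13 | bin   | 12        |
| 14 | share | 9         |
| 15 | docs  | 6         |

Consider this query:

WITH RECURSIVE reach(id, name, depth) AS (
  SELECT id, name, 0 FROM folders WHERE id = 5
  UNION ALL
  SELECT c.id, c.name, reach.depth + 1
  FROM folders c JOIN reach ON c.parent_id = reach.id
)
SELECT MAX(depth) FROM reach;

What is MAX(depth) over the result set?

4

Base: id=5 (var) at depth 0.
Iteration 1: rows with parent_id in {5} -> mail (id 8, depth 1), lib (id 9, depth 1).
Iteration 2: rows with parent_id in {8,9} -> media (id 10, depth 2), share (id 14, depth 2).
Iteration 3: rows with parent_id in {10,14} -> usr (id 11, depth 3), root (id 12, depth 3).
Iteration 4: rows with parent_id in {11,12} -> bin (id 13, depth 4).
Iteration 5: no rows with parent_id in {13}; recursion stops.
depth values: 0, 1, 1, 2, 2, 3, 3, 4; the maximum is 4.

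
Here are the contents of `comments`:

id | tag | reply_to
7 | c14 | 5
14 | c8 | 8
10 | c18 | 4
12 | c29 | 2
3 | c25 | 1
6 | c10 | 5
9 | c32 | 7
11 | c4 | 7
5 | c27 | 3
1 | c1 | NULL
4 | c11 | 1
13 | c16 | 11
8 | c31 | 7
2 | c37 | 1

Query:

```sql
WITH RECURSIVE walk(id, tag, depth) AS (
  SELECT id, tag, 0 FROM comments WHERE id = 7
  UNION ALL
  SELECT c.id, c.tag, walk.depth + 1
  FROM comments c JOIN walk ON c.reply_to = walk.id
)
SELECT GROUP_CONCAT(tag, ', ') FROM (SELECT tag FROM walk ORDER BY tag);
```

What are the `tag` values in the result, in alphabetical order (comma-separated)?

c14, c16, c31, c32, c4, c8

Base: id=7 (c14) at depth 0.
Iteration 1: rows with reply_to in {7} -> c31 (id 8, depth 1), c32 (id 9, depth 1), c4 (id 11, depth 1).
Iteration 2: rows with reply_to in {8,9,11} -> c16 (id 13, depth 2), c8 (id 14, depth 2).
Iteration 3: no rows with reply_to in {13,14}; recursion stops.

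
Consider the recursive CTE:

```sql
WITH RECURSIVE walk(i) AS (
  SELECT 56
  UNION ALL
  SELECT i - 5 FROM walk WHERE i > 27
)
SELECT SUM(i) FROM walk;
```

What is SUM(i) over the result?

Base: i=56.
Iteration 1: 56 > 27 holds -> i = 56 - 5 = 51.
Iteration 2: 51 > 27 holds -> i = 51 - 5 = 46.
Iteration 3: 46 > 27 holds -> i = 46 - 5 = 41.
Iteration 4: 41 > 27 holds -> i = 41 - 5 = 36.
Iteration 5: 36 > 27 holds -> i = 36 - 5 = 31.
Iteration 6: 31 > 27 holds -> i = 31 - 5 = 26.
Iteration 7: 26 > 27 fails; recursion stops.
SUM(i) = 56 + 51 + 46 + 41 + 36 + 31 + 26 = 287.

287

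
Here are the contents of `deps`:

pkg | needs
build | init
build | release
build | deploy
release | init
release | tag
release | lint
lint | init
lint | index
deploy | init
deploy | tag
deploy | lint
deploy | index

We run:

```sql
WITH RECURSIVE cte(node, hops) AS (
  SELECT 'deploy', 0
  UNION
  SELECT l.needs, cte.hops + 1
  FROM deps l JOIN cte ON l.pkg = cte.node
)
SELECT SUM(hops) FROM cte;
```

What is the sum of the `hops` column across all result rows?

8

Base: (deploy, hops=0).
Iteration 1: edges from {deploy} -> (index, hops=1), (init, hops=1), (lint, hops=1), (tag, hops=1).
Iteration 2: edges from {index,init,lint,tag} -> (index, hops=2), (init, hops=2).
Iteration 3: no outgoing edges from {index,init}; recursion stops.
SUM(hops) = 0 + 1 + 1 + 1 + 1 + 2 + 2 = 8.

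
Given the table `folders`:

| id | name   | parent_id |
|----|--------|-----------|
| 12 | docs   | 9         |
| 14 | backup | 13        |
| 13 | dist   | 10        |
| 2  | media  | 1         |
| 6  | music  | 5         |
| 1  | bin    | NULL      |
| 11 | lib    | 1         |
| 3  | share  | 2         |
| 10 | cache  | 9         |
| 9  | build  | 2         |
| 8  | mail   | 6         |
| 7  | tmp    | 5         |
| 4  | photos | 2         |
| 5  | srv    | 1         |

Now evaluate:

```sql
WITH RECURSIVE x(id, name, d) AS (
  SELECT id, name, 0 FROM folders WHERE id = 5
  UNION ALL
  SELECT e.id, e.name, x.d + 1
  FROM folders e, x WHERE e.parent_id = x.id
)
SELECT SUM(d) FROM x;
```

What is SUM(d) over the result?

Base: id=5 (srv) at d 0.
Iteration 1: rows with parent_id in {5} -> music (id 6, d 1), tmp (id 7, d 1).
Iteration 2: rows with parent_id in {6,7} -> mail (id 8, d 2).
Iteration 3: no rows with parent_id in {8}; recursion stops.
SUM(d) = 0 + 1 + 1 + 2 = 4.

4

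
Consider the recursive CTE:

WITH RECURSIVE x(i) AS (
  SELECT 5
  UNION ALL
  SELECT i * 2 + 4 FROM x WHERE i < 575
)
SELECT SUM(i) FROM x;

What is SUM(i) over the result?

Base: i=5.
Iteration 1: 5 < 575 holds -> i = 5 * 2 + 4 = 14.
Iteration 2: 14 < 575 holds -> i = 14 * 2 + 4 = 32.
Iteration 3: 32 < 575 holds -> i = 32 * 2 + 4 = 68.
Iteration 4: 68 < 575 holds -> i = 68 * 2 + 4 = 140.
Iteration 5: 140 < 575 holds -> i = 140 * 2 + 4 = 284.
Iteration 6: 284 < 575 holds -> i = 284 * 2 + 4 = 572.
Iteration 7: 572 < 575 holds -> i = 572 * 2 + 4 = 1148.
Iteration 8: 1148 < 575 fails; recursion stops.
SUM(i) = 5 + 14 + 32 + 68 + 140 + 284 + 572 + 1148 = 2263.

2263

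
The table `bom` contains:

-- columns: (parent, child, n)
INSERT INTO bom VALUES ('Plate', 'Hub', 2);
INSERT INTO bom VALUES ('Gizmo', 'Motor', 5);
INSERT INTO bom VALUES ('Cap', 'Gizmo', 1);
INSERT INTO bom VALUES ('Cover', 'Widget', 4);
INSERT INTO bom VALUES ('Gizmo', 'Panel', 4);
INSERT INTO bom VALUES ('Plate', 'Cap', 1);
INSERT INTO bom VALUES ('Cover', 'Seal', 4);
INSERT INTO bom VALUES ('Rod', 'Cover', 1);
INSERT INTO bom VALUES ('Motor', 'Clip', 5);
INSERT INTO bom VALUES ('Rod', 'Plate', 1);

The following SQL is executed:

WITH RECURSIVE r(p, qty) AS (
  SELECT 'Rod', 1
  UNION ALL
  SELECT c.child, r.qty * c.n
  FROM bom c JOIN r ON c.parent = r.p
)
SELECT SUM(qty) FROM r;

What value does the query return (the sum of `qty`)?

Base: (Rod, qty=1).
Iteration 1: components of {Rod} -> Cover = 1*1 = 1, Plate = 1*1 = 1.
Iteration 2: components of {Cover,Plate} -> Cap = 1*1 = 1, Hub = 1*2 = 2, Seal = 1*4 = 4, Widget = 1*4 = 4.
Iteration 3: components of {Cap,Hub,Seal,Widget} -> Gizmo = 1*1 = 1.
Iteration 4: components of {Gizmo} -> Motor = 1*5 = 5, Panel = 1*4 = 4.
Iteration 5: components of {Motor,Panel} -> Clip = 5*5 = 25.
Iteration 6: no further components; recursion stops.
SUM(qty) = 1 + 1 + 1 + 1 + 2 + 4 + 4 + 1 + 5 + 4 + 25 = 49.

49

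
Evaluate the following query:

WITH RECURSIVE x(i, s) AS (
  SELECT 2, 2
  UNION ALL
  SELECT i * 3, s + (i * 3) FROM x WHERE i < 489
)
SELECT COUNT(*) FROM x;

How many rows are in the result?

Base: i=2, s=2.
Iteration 1: 2 < 489 holds -> i = 2 * 3 = 6, s = 2 + 6 = 8.
Iteration 2: 6 < 489 holds -> i = 6 * 3 = 18, s = 8 + 18 = 26.
Iteration 3: 18 < 489 holds -> i = 18 * 3 = 54, s = 26 + 54 = 80.
Iteration 4: 54 < 489 holds -> i = 54 * 3 = 162, s = 80 + 162 = 242.
Iteration 5: 162 < 489 holds -> i = 162 * 3 = 486, s = 242 + 486 = 728.
Iteration 6: 486 < 489 holds -> i = 486 * 3 = 1458, s = 728 + 1458 = 2186.
Iteration 7: 1458 < 489 fails; recursion stops.
Total rows emitted: 7.

7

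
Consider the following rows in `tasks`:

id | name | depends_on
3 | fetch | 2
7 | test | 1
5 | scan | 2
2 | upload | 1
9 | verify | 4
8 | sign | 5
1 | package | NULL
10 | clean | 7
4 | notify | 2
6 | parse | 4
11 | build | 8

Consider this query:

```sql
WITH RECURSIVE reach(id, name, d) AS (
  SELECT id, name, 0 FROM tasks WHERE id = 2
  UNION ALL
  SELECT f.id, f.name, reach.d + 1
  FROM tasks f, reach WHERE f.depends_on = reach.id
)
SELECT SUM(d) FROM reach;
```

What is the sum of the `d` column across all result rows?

12

Base: id=2 (upload) at d 0.
Iteration 1: rows with depends_on in {2} -> fetch (id 3, d 1), notify (id 4, d 1), scan (id 5, d 1).
Iteration 2: rows with depends_on in {3,4,5} -> parse (id 6, d 2), sign (id 8, d 2), verify (id 9, d 2).
Iteration 3: rows with depends_on in {6,8,9} -> build (id 11, d 3).
Iteration 4: no rows with depends_on in {11}; recursion stops.
SUM(d) = 0 + 1 + 1 + 1 + 2 + 2 + 2 + 3 = 12.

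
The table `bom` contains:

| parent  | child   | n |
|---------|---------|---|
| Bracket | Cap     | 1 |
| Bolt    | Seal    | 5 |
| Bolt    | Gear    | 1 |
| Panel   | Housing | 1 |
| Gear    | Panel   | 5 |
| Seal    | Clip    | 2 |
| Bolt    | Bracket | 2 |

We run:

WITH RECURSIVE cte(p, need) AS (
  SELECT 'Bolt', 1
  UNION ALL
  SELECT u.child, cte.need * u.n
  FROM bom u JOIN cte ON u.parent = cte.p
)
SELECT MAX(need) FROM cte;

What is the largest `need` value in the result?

Base: (Bolt, need=1).
Iteration 1: components of {Bolt} -> Bracket = 1*2 = 2, Gear = 1*1 = 1, Seal = 1*5 = 5.
Iteration 2: components of {Bracket,Gear,Seal} -> Cap = 2*1 = 2, Clip = 5*2 = 10, Panel = 1*5 = 5.
Iteration 3: components of {Cap,Clip,Panel} -> Housing = 5*1 = 5.
Iteration 4: no further components; recursion stops.
need values: 1, 5, 1, 2, 10, 5, 2, 5; the maximum is 10.

10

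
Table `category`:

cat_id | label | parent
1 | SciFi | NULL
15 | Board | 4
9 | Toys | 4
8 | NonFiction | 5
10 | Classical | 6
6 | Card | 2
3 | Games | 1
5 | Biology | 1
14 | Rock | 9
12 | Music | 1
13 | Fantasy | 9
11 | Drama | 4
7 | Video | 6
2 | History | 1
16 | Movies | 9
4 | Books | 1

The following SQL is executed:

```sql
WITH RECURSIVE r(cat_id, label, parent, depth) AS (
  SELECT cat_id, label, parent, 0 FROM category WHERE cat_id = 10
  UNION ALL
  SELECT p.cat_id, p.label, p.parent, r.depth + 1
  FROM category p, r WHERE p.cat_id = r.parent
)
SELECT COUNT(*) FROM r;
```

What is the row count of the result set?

4

Base: cat_id=10 (Classical), parent=6, depth 0.
Iteration 1: join on cat_id=6 -> Card (id 6, parent=2, depth 1).
Iteration 2: join on cat_id=2 -> History (id 2, parent=1, depth 2).
Iteration 3: join on cat_id=1 -> SciFi (id 1, parent=NULL, depth 3).
Iteration 4: parent is NULL; no match; recursion stops.
Total rows emitted: 4.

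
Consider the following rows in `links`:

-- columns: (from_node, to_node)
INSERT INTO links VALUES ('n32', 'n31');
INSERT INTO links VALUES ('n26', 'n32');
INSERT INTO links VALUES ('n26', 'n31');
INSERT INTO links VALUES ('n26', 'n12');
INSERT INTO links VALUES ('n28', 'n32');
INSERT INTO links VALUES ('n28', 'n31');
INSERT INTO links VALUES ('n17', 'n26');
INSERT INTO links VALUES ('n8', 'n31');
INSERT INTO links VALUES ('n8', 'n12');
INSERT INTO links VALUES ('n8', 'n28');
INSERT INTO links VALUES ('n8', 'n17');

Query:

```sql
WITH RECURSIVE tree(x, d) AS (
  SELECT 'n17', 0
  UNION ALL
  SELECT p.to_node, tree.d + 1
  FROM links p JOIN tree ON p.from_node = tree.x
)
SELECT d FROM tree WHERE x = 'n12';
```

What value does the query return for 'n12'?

2

Base: (n17, d=0).
Iteration 1: edges from {n17} -> (n26, d=1).
Iteration 2: edges from {n26} -> (n12, d=2), (n31, d=2), (n32, d=2).
Iteration 3: edges from {n12,n31,n32} -> (n31, d=3).
Iteration 4: no outgoing edges from {n31}; recursion stops.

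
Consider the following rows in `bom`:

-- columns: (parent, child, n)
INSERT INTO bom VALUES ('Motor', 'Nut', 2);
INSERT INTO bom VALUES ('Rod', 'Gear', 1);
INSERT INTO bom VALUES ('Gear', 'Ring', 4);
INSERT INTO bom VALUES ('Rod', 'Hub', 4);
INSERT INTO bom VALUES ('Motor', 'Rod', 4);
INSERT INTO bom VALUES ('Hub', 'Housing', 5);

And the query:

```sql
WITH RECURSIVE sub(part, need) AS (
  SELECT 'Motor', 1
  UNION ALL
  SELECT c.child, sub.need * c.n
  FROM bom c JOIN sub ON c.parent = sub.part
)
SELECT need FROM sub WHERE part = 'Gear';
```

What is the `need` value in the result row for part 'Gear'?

4

Base: (Motor, need=1).
Iteration 1: components of {Motor} -> Nut = 1*2 = 2, Rod = 1*4 = 4.
Iteration 2: components of {Nut,Rod} -> Gear = 4*1 = 4, Hub = 4*4 = 16.
Iteration 3: components of {Gear,Hub} -> Housing = 16*5 = 80, Ring = 4*4 = 16.
Iteration 4: no further components; recursion stops.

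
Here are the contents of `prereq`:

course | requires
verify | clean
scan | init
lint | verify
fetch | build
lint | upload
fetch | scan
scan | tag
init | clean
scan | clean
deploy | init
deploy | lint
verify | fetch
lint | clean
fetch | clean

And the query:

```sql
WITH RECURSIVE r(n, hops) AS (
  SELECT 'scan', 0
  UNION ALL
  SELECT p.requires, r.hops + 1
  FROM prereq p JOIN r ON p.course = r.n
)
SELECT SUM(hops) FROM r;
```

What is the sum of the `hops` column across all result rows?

5

Base: (scan, hops=0).
Iteration 1: edges from {scan} -> (clean, hops=1), (init, hops=1), (tag, hops=1).
Iteration 2: edges from {clean,init,tag} -> (clean, hops=2).
Iteration 3: no outgoing edges from {clean}; recursion stops.
SUM(hops) = 0 + 1 + 1 + 1 + 2 = 5.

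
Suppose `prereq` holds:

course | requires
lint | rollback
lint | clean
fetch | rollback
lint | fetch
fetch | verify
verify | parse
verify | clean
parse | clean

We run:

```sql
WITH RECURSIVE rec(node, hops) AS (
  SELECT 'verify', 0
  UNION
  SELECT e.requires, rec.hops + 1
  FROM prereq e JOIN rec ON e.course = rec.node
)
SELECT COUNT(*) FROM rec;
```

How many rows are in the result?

Base: (verify, hops=0).
Iteration 1: edges from {verify} -> (clean, hops=1), (parse, hops=1).
Iteration 2: edges from {clean,parse} -> (clean, hops=2).
Iteration 3: no outgoing edges from {clean}; recursion stops.
Total rows emitted: 4.

4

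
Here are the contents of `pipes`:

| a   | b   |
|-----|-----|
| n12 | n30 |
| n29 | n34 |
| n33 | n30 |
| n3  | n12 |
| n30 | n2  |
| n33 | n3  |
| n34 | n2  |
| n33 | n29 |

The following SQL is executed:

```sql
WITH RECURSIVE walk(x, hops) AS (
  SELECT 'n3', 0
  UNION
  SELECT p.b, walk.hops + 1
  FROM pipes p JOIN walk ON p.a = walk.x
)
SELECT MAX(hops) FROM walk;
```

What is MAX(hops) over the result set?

3

Base: (n3, hops=0).
Iteration 1: edges from {n3} -> (n12, hops=1).
Iteration 2: edges from {n12} -> (n30, hops=2).
Iteration 3: edges from {n30} -> (n2, hops=3).
Iteration 4: no outgoing edges from {n2}; recursion stops.
hops values: 0, 1, 2, 3; the maximum is 3.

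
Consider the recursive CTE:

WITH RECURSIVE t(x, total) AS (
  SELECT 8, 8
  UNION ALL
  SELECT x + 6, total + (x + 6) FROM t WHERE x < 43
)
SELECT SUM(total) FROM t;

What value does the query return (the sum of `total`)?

Base: x=8, total=8.
Iteration 1: 8 < 43 holds -> x = 8 + 6 = 14, total = 8 + 14 = 22.
Iteration 2: 14 < 43 holds -> x = 14 + 6 = 20, total = 22 + 20 = 42.
Iteration 3: 20 < 43 holds -> x = 20 + 6 = 26, total = 42 + 26 = 68.
Iteration 4: 26 < 43 holds -> x = 26 + 6 = 32, total = 68 + 32 = 100.
Iteration 5: 32 < 43 holds -> x = 32 + 6 = 38, total = 100 + 38 = 138.
Iteration 6: 38 < 43 holds -> x = 38 + 6 = 44, total = 138 + 44 = 182.
Iteration 7: 44 < 43 fails; recursion stops.
SUM(total) = 8 + 22 + 42 + 68 + 100 + 138 + 182 = 560.

560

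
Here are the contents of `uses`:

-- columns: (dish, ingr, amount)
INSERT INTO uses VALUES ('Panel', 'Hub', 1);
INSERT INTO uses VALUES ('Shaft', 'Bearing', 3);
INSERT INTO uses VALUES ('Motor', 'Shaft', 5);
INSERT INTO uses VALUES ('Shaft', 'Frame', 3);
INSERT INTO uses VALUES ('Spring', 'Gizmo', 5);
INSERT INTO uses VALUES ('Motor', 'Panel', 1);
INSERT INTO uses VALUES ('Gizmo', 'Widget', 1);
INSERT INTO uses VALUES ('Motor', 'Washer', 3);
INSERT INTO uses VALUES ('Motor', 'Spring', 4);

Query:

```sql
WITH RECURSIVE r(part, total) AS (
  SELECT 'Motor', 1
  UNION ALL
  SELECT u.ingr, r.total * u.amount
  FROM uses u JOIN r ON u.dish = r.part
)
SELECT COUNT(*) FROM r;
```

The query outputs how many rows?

10

Base: (Motor, total=1).
Iteration 1: components of {Motor} -> Panel = 1*1 = 1, Shaft = 1*5 = 5, Spring = 1*4 = 4, Washer = 1*3 = 3.
Iteration 2: components of {Panel,Shaft,Spring,Washer} -> Bearing = 5*3 = 15, Frame = 5*3 = 15, Gizmo = 4*5 = 20, Hub = 1*1 = 1.
Iteration 3: components of {Bearing,Frame,Gizmo,Hub} -> Widget = 20*1 = 20.
Iteration 4: no further components; recursion stops.
Total rows emitted: 10.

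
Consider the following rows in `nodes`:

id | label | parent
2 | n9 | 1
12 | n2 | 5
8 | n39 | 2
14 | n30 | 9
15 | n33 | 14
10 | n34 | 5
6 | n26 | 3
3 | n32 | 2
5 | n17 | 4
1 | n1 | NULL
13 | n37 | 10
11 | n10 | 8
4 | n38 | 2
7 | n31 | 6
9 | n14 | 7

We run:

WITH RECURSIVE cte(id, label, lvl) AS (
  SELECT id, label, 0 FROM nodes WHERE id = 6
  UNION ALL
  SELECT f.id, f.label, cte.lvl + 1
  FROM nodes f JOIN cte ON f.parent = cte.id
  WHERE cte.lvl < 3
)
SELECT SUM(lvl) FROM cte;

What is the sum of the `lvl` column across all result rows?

6

Base: id=6 (n26) at lvl 0.
Iteration 1: rows with parent in {6} -> n31 (id 7, lvl 1).
Iteration 2: rows with parent in {7} -> n14 (id 9, lvl 2).
Iteration 3: rows with parent in {9} -> n30 (id 14, lvl 3).
Iteration 4: lvl < 3 fails for all current rows; recursion stops.
SUM(lvl) = 0 + 1 + 2 + 3 = 6.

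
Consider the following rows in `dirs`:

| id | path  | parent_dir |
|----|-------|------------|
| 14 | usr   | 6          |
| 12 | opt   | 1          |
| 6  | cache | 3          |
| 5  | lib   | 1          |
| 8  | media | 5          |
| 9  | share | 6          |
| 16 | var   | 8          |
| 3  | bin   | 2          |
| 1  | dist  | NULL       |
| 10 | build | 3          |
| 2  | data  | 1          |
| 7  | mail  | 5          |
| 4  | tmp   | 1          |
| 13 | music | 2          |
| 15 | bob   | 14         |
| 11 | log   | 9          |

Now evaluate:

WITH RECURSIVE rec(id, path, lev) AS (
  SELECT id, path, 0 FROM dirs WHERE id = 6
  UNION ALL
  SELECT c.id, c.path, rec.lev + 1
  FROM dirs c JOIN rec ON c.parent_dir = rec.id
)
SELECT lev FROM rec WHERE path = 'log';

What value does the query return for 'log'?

Base: id=6 (cache) at lev 0.
Iteration 1: rows with parent_dir in {6} -> share (id 9, lev 1), usr (id 14, lev 1).
Iteration 2: rows with parent_dir in {9,14} -> log (id 11, lev 2), bob (id 15, lev 2).
Iteration 3: no rows with parent_dir in {11,15}; recursion stops.

2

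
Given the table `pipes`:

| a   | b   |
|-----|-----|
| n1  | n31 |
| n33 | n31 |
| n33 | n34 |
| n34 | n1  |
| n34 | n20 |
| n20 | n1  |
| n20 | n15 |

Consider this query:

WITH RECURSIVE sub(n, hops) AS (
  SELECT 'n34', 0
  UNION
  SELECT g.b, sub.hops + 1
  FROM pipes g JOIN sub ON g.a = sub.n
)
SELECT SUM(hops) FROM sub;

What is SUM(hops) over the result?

11

Base: (n34, hops=0).
Iteration 1: edges from {n34} -> (n1, hops=1), (n20, hops=1).
Iteration 2: edges from {n1,n20} -> (n1, hops=2), (n15, hops=2), (n31, hops=2).
Iteration 3: edges from {n1,n15,n31} -> (n31, hops=3).
Iteration 4: no outgoing edges from {n31}; recursion stops.
SUM(hops) = 0 + 1 + 1 + 2 + 2 + 2 + 3 = 11.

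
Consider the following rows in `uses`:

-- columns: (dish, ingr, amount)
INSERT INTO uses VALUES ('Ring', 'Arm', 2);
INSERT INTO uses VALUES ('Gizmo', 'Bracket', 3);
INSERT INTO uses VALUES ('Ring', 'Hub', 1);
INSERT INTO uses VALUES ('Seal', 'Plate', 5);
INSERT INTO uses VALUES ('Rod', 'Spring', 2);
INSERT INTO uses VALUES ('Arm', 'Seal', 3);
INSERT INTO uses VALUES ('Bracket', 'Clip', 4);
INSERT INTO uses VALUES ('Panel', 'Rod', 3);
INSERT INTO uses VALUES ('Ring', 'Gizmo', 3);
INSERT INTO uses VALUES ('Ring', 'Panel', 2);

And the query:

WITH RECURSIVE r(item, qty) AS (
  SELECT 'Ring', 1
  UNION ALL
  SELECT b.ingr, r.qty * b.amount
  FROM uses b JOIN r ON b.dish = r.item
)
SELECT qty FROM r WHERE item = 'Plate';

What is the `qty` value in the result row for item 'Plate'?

Base: (Ring, qty=1).
Iteration 1: components of {Ring} -> Arm = 1*2 = 2, Gizmo = 1*3 = 3, Hub = 1*1 = 1, Panel = 1*2 = 2.
Iteration 2: components of {Arm,Gizmo,Hub,Panel} -> Bracket = 3*3 = 9, Rod = 2*3 = 6, Seal = 2*3 = 6.
Iteration 3: components of {Bracket,Rod,Seal} -> Clip = 9*4 = 36, Plate = 6*5 = 30, Spring = 6*2 = 12.
Iteration 4: no further components; recursion stops.

30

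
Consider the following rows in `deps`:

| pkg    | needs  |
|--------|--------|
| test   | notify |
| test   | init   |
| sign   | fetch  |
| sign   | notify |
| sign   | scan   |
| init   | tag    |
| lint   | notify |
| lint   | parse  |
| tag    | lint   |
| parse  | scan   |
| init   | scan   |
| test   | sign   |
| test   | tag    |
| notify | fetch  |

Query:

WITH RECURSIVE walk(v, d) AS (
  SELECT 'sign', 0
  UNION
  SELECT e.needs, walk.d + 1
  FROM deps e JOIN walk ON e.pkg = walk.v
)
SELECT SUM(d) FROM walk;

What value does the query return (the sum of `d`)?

5

Base: (sign, d=0).
Iteration 1: edges from {sign} -> (fetch, d=1), (notify, d=1), (scan, d=1).
Iteration 2: edges from {fetch,notify,scan} -> (fetch, d=2).
Iteration 3: no outgoing edges from {fetch}; recursion stops.
SUM(d) = 0 + 1 + 1 + 1 + 2 = 5.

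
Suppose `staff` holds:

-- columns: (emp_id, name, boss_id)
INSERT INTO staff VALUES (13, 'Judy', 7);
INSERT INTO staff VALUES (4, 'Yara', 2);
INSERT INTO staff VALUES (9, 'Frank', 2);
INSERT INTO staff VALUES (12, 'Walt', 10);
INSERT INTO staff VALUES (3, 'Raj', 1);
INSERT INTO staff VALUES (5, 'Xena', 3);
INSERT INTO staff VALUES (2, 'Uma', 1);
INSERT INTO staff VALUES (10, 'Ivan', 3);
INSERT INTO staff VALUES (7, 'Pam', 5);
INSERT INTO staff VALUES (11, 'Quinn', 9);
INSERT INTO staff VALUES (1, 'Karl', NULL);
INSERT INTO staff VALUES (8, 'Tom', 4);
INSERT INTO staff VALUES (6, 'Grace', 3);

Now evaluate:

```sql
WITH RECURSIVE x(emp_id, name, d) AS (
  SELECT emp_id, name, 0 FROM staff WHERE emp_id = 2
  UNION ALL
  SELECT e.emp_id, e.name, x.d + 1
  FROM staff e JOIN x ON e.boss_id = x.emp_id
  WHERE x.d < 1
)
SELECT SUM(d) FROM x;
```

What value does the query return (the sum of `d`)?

2

Base: emp_id=2 (Uma) at d 0.
Iteration 1: rows with boss_id in {2} -> Yara (id 4, d 1), Frank (id 9, d 1).
Iteration 2: d < 1 fails for all current rows; recursion stops.
SUM(d) = 0 + 1 + 1 = 2.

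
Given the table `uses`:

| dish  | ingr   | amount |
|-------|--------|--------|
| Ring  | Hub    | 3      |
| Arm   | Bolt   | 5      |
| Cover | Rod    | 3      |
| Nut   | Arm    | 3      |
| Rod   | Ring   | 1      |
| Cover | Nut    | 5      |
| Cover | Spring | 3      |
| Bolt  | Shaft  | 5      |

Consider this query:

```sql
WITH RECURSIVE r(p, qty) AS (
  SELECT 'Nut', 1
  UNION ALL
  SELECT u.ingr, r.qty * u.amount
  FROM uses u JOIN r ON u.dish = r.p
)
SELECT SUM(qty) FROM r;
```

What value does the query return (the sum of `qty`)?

94

Base: (Nut, qty=1).
Iteration 1: components of {Nut} -> Arm = 1*3 = 3.
Iteration 2: components of {Arm} -> Bolt = 3*5 = 15.
Iteration 3: components of {Bolt} -> Shaft = 15*5 = 75.
Iteration 4: no further components; recursion stops.
SUM(qty) = 1 + 3 + 15 + 75 = 94.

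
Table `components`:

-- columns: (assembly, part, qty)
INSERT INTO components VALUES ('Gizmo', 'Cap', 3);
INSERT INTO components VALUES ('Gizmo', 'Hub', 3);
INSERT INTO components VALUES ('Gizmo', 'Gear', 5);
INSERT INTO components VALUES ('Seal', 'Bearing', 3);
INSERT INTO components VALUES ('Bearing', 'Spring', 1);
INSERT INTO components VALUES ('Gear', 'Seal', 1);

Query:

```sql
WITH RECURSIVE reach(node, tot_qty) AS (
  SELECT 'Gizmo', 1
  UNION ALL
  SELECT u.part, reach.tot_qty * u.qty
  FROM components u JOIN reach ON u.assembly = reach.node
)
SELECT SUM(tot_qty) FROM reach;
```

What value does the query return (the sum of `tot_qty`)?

Base: (Gizmo, tot_qty=1).
Iteration 1: components of {Gizmo} -> Cap = 1*3 = 3, Gear = 1*5 = 5, Hub = 1*3 = 3.
Iteration 2: components of {Cap,Gear,Hub} -> Seal = 5*1 = 5.
Iteration 3: components of {Seal} -> Bearing = 5*3 = 15.
Iteration 4: components of {Bearing} -> Spring = 15*1 = 15.
Iteration 5: no further components; recursion stops.
SUM(tot_qty) = 1 + 5 + 3 + 3 + 5 + 15 + 15 = 47.

47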